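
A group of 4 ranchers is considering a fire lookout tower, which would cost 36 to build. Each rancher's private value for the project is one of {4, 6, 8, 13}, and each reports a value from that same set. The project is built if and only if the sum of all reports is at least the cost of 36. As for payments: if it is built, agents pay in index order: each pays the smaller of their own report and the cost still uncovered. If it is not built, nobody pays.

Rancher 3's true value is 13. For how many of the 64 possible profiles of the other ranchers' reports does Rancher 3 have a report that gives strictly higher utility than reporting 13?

13

Others report (4, 13, 13): truth gives 0; report 6 gives 7 > 0. Violating.
Others report (6, 13, 13): truth gives 0; report 4 gives 9 > 0. Violating.
Others report (8, 8, 13): truth gives 0; report 8 gives 5 > 0. Violating.
Others report (8, 13, 8): truth gives 0; report 8 gives 5 > 0. Violating.
Others report (4, 4, 4): truth gives 0; no alternative beats it.
Others report (4, 4, 6): truth gives 0; no alternative beats it.
(Checking all 64 profiles: 13 have a profitable deviation, 51 do not.)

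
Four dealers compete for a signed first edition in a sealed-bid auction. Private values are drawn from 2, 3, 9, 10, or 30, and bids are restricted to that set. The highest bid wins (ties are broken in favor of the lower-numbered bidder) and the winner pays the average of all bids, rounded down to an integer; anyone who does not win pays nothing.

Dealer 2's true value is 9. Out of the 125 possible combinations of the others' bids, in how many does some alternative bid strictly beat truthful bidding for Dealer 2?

Others bid (2, 2, 2): truth gives 6; bid 3 gives 7 > 6. Violating.
Others bid (2, 2, 3): truth gives 5; bid 3 gives 7 > 5. Violating.
Others bid (2, 2, 10): truth gives 0; bid 10 gives 3 > 0. Violating.
Others bid (2, 3, 2): truth gives 5; bid 3 gives 7 > 5. Violating.
Others bid (2, 2, 9): truth gives 4; no alternative beats it.
Others bid (2, 2, 30): truth gives 0; no alternative beats it.
(Checking all 125 profiles: 30 have a profitable deviation, 95 do not.)

30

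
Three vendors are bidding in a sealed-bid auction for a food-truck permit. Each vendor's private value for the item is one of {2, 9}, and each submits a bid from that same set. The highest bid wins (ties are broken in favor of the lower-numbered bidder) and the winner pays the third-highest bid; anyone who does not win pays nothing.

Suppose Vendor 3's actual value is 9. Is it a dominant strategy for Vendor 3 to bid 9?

Check each profile of the others' bids and compare truth against every alternative bid.
Others bid (2, 2): truth gives 7, best alternative gives 0.
Others bid (2, 9): truth gives 0, best alternative gives 0.
Others bid (9, 2): truth gives 0, best alternative gives 0.
Others bid (9, 9): truth gives 0, best alternative gives 0.
In every case the truthful bid is at least as good as any alternative, so it is a dominant strategy.

Yes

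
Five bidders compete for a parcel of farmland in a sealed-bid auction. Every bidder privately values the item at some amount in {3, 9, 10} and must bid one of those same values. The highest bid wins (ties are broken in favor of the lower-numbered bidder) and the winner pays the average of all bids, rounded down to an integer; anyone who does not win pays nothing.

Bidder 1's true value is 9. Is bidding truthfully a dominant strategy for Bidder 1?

No

Consider the case where Bidder 2 bids 3, Bidder 3 bids 3, Bidder 4 bids 3 and Bidder 5 bids 3.
Truthful bid 9: wins, pays 4, utility 9 - 4 = 5.
Bid 3 instead: wins, pays 3, utility 9 - 3 = 6.
Since 6 > 5, bidding 3 is strictly better here, so truthful bidding is not dominant.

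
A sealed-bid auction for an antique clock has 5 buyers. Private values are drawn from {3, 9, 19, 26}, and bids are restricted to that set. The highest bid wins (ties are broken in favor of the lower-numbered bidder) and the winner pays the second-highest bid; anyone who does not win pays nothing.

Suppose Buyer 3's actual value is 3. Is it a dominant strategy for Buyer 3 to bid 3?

Check each profile of the others' bids and compare truth against every alternative bid.
Others bid (3, 3, 3, 9): truth gives 0, best alternative gives -6.
Others bid (3, 3, 9, 3): truth gives 0, best alternative gives -6.
Others bid (3, 3, 9, 9): truth gives 0, best alternative gives -6.
Others bid (3, 3, 3, 3): truth gives 0, best alternative gives 0.
Others bid (3, 3, 3, 19): truth gives 0, best alternative gives 0.
Others bid (3, 3, 3, 26): truth gives 0, best alternative gives 0.
(Remaining 250 profiles checked similarly; truth is weakly best in each.)
In every case the truthful bid is at least as good as any alternative, so it is a dominant strategy.

Yes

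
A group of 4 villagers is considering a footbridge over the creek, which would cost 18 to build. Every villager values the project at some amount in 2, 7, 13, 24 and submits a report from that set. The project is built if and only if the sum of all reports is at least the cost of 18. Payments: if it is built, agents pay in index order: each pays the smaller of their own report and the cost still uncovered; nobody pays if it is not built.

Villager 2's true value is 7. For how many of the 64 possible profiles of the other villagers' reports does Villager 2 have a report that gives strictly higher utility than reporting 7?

44

Others report (2, 2, 13): truth gives 0; report 2 gives 5 > 0. Violating.
Others report (2, 2, 24): truth gives 0; report 2 gives 5 > 0. Violating.
Others report (2, 7, 7): truth gives 0; report 2 gives 5 > 0. Violating.
Others report (2, 7, 13): truth gives 0; report 2 gives 5 > 0. Violating.
Others report (2, 2, 2): truth gives 0; no alternative beats it.
Others report (2, 2, 7): truth gives 0; no alternative beats it.
(Checking all 64 profiles: 44 have a profitable deviation, 20 do not.)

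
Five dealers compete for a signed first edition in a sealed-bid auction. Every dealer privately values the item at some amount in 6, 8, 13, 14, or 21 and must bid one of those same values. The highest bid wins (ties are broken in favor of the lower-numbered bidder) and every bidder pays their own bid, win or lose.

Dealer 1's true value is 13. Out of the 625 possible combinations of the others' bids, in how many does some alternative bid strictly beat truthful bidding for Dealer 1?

Others bid (6, 6, 6, 6): truth gives 0; bid 6 gives 7 > 0. Violating.
Others bid (6, 6, 6, 8): truth gives 0; bid 8 gives 5 > 0. Violating.
Others bid (6, 6, 6, 14): truth gives -13; bid 14 gives -1 > -13. Violating.
Others bid (6, 6, 6, 21): truth gives -13; bid 6 gives -6 > -13. Violating.
Others bid (6, 6, 6, 13): truth gives 0; no alternative beats it.
Others bid (6, 6, 8, 13): truth gives 0; no alternative beats it.
(Checking all 625 profiles: 560 have a profitable deviation, 65 do not.)

560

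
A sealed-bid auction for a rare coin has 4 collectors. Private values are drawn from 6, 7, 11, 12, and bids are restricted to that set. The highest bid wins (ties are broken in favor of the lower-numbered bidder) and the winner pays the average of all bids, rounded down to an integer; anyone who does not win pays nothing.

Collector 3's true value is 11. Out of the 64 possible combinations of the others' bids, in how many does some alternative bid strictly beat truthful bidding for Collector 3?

24

Others bid (6, 6, 6): truth gives 4; bid 7 gives 5 > 4. Violating.
Others bid (6, 6, 7): truth gives 4; bid 7 gives 5 > 4. Violating.
Others bid (6, 6, 12): truth gives 0; bid 12 gives 2 > 0. Violating.
Others bid (6, 7, 12): truth gives 0; bid 12 gives 2 > 0. Violating.
Others bid (6, 6, 11): truth gives 3; no alternative beats it.
Others bid (6, 7, 6): truth gives 4; no alternative beats it.
(Checking all 64 profiles: 24 have a profitable deviation, 40 do not.)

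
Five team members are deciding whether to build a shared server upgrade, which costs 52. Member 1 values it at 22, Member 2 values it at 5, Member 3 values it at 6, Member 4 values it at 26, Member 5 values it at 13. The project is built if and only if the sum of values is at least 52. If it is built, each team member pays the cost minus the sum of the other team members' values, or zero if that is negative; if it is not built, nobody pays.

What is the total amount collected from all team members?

8

Total value 72 ≥ cost 52, so it is built.
Member 1: others sum to 50; max(0, 52 - 50) = 2.
Member 2: others sum to 67; max(0, 52 - 67) = 0.
Member 3: others sum to 66; max(0, 52 - 66) = 0.
Member 4: others sum to 46; max(0, 52 - 46) = 6.
Member 5: others sum to 59; max(0, 52 - 59) = 0.
Total collected = 2 + 0 + 0 + 6 + 0 = 8.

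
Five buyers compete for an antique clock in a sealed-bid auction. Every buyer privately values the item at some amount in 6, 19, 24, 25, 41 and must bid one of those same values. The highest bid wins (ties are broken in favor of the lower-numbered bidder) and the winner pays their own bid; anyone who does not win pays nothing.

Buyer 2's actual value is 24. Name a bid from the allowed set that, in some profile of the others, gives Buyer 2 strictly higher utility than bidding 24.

19

Suppose Buyer 1 bids 6, Buyer 3 bids 6, Buyer 4 bids 6 and Buyer 5 bids 6.
Bid 24: wins, pays 24, utility 24 - 24 = 0.
Bid 19: wins, pays 19, utility 24 - 19 = 5.
So bidding 19 beats truth here (5 > 0).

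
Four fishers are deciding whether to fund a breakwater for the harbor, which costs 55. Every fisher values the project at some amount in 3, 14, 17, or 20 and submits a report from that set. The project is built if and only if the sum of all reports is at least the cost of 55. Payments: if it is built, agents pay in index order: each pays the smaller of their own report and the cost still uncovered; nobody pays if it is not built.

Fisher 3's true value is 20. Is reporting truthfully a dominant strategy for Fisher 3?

No

Consider the case where Fisher 1 reports 3, Fisher 2 reports 17 and Fisher 4 reports 20.
Truthful report 20: project built, pays 20, utility 20 - 20 = 0.
Report 17 instead: project built, pays 17, utility 20 - 17 = 3.
Since 3 > 0, reporting 17 is strictly better here, so truthful reporting is not dominant.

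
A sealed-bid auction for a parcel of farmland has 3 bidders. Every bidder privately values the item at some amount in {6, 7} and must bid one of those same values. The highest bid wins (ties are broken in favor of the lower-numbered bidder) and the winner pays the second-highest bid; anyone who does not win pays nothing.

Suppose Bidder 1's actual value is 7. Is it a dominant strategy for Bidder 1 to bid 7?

Yes

Check each profile of the others' bids and compare truth against every alternative bid.
Others bid (6, 6): truth gives 1, best alternative gives 1.
Others bid (6, 7): truth gives 0, best alternative gives 0.
Others bid (7, 6): truth gives 0, best alternative gives 0.
Others bid (7, 7): truth gives 0, best alternative gives 0.
In every case the truthful bid is at least as good as any alternative, so it is a dominant strategy.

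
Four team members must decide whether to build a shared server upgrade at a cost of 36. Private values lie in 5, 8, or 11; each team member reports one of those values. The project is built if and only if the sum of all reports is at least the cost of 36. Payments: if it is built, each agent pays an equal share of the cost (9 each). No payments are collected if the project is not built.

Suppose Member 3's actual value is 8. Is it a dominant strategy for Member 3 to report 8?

No

Consider the case where Member 1 reports 8, Member 2 reports 11 and Member 4 reports 11.
Truthful report 8: project built, pays 9, utility 8 - 9 = -1.
Report 5 instead: project not built, utility 0.
Since 0 > -1, reporting 5 is strictly better here, so truthful reporting is not dominant.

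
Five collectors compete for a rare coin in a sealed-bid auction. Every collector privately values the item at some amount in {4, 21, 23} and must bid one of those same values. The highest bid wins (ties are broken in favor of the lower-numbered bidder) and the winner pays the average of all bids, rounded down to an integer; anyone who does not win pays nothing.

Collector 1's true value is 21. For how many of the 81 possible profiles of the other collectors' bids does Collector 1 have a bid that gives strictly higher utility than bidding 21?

51

Others bid (4, 4, 4, 4): truth gives 14; bid 4 gives 17 > 14. Violating.
Others bid (4, 4, 4, 23): truth gives 0; bid 23 gives 10 > 0. Violating.
Others bid (4, 4, 21, 23): truth gives 0; bid 23 gives 6 > 0. Violating.
Others bid (4, 4, 23, 4): truth gives 0; bid 23 gives 10 > 0. Violating.
Others bid (4, 4, 4, 21): truth gives 11; no alternative beats it.
Others bid (4, 4, 21, 4): truth gives 11; no alternative beats it.
(Checking all 81 profiles: 51 have a profitable deviation, 30 do not.)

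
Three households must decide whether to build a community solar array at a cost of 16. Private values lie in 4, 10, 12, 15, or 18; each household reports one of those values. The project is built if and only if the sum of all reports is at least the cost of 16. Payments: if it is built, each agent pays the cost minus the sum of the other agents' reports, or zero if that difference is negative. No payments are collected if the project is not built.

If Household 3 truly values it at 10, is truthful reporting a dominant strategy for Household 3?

Yes

Check each profile of the others' reports and compare truth against every alternative report.
Others report (4, 12): truth gives 10, best alternative gives 10.
Others report (4, 15): truth gives 10, best alternative gives 10.
Others report (4, 18): truth gives 10, best alternative gives 10.
Others report (10, 10): truth gives 10, best alternative gives 10.
Others report (10, 12): truth gives 10, best alternative gives 10.
Others report (10, 15): truth gives 10, best alternative gives 10.
(Remaining 19 profiles checked similarly; truth is weakly best in each.)
In every case the truthful report is at least as good as any alternative, so it is a dominant strategy.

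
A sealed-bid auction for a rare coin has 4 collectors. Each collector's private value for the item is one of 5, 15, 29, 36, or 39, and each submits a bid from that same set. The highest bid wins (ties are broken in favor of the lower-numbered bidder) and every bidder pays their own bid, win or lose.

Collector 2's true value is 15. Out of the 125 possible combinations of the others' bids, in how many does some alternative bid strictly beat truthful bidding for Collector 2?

Others bid (5, 5, 29): truth gives -15; bid 5 gives -5 > -15. Violating.
Others bid (5, 5, 36): truth gives -15; bid 5 gives -5 > -15. Violating.
Others bid (5, 5, 39): truth gives -15; bid 5 gives -5 > -15. Violating.
Others bid (5, 15, 29): truth gives -15; bid 5 gives -5 > -15. Violating.
Others bid (5, 5, 5): truth gives 0; no alternative beats it.
Others bid (5, 5, 15): truth gives 0; no alternative beats it.
(Checking all 125 profiles: 121 have a profitable deviation, 4 do not.)

121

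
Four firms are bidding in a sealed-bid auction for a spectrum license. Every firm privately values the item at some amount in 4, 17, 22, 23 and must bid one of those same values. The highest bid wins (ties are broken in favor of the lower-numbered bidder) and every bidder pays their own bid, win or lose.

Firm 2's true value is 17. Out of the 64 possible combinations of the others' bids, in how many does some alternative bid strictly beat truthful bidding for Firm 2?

60

Others bid (4, 4, 22): truth gives -17; bid 4 gives -4 > -17. Violating.
Others bid (4, 4, 23): truth gives -17; bid 4 gives -4 > -17. Violating.
Others bid (4, 17, 22): truth gives -17; bid 4 gives -4 > -17. Violating.
Others bid (4, 17, 23): truth gives -17; bid 4 gives -4 > -17. Violating.
Others bid (4, 4, 4): truth gives 0; no alternative beats it.
Others bid (4, 4, 17): truth gives 0; no alternative beats it.
(Checking all 64 profiles: 60 have a profitable deviation, 4 do not.)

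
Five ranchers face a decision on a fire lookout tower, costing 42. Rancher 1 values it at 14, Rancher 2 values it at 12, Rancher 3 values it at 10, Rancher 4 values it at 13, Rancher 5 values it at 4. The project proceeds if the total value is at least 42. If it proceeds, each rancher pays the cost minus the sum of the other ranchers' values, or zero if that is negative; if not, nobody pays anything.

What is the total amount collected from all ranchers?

Total value 53 ≥ cost 42, so it is built.
Rancher 1: others sum to 39; max(0, 42 - 39) = 3.
Rancher 2: others sum to 41; max(0, 42 - 41) = 1.
Rancher 3: others sum to 43; max(0, 42 - 43) = 0.
Rancher 4: others sum to 40; max(0, 42 - 40) = 2.
Rancher 5: others sum to 49; max(0, 42 - 49) = 0.
Total collected = 3 + 1 + 0 + 2 + 0 = 6.

6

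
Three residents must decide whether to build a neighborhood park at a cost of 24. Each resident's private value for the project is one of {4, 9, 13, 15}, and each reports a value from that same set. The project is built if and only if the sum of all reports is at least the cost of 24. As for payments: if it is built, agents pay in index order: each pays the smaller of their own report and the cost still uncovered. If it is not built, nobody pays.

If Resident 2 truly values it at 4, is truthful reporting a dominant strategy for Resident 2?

Yes

Check each profile of the others' reports and compare truth against every alternative report.
Others report (4, 13): truth gives 0, best alternative gives -5.
Others report (4, 15): truth gives 0, best alternative gives -5.
Others report (9, 9): truth gives 0, best alternative gives -5.
Others report (9, 13): truth gives 0, best alternative gives -5.
Others report (9, 15): truth gives 0, best alternative gives -5.
Others report (13, 4): truth gives 0, best alternative gives -5.
(Remaining 10 profiles checked similarly; truth is weakly best in each.)
In every case the truthful report is at least as good as any alternative, so it is a dominant strategy.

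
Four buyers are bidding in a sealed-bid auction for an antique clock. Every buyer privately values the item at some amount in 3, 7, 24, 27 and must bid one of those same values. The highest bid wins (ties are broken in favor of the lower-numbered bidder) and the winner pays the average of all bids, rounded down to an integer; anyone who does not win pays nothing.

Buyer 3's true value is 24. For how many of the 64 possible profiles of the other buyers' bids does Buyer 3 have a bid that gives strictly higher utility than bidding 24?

24

Others bid (3, 3, 3): truth gives 16; bid 7 gives 20 > 16. Violating.
Others bid (3, 3, 7): truth gives 15; bid 7 gives 19 > 15. Violating.
Others bid (3, 3, 27): truth gives 0; bid 27 gives 9 > 0. Violating.
Others bid (3, 7, 27): truth gives 0; bid 27 gives 8 > 0. Violating.
Others bid (3, 3, 24): truth gives 11; no alternative beats it.
Others bid (3, 7, 3): truth gives 15; no alternative beats it.
(Checking all 64 profiles: 24 have a profitable deviation, 40 do not.)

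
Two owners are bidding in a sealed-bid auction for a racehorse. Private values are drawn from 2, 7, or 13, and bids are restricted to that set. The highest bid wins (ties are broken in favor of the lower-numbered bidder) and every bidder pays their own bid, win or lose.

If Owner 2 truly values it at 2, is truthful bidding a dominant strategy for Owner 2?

Check each profile of the others' bids and compare truth against every alternative bid.
Others bid (7): truth gives -2, best alternative gives -7.
Others bid (13): truth gives -2, best alternative gives -7.
Others bid (2): truth gives -2, best alternative gives -5.
In every case the truthful bid is at least as good as any alternative, so it is a dominant strategy.

Yes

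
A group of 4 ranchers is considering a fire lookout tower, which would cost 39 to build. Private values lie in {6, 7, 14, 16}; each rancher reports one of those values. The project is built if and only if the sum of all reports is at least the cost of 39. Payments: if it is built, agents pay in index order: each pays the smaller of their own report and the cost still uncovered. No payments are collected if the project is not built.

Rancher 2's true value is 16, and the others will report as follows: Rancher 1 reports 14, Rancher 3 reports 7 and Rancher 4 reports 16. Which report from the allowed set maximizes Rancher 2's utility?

Report 6: project built, pays 6, utility 16 - 6 = 10.
Report 7: project built, pays 7, utility 16 - 7 = 9.
Report 14: project built, pays 14, utility 16 - 14 = 2.
Report 16: project built, pays 16, utility 16 - 16 = 0.
The best choice is 6 with utility 10.

6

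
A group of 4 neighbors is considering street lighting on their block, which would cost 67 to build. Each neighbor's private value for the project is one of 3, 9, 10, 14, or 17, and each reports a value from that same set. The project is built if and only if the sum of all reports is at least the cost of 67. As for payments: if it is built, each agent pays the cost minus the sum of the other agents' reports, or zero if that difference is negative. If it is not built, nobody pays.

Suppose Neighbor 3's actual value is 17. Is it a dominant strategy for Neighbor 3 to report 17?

Yes

Check each profile of the others' reports and compare truth against every alternative report.
Others report (17, 17, 17): truth gives 1, best alternative gives 0.
Others report (3, 3, 3): truth gives 0, best alternative gives 0.
Others report (3, 3, 9): truth gives 0, best alternative gives 0.
Others report (3, 3, 10): truth gives 0, best alternative gives 0.
Others report (3, 3, 14): truth gives 0, best alternative gives 0.
Others report (3, 3, 17): truth gives 0, best alternative gives 0.
(Remaining 119 profiles checked similarly; truth is weakly best in each.)
In every case the truthful report is at least as good as any alternative, so it is a dominant strategy.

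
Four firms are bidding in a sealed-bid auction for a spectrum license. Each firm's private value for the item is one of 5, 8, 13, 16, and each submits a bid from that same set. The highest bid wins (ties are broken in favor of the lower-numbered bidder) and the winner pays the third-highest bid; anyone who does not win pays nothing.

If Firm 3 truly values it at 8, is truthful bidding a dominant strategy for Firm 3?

No

Consider the case where Firm 1 bids 5, Firm 2 bids 5 and Firm 4 bids 13.
Truthful bid 8: loses, pays 0, utility 0.
Bid 13 instead: wins, pays 5, utility 8 - 5 = 3.
Since 3 > 0, bidding 13 is strictly better here, so truthful bidding is not dominant.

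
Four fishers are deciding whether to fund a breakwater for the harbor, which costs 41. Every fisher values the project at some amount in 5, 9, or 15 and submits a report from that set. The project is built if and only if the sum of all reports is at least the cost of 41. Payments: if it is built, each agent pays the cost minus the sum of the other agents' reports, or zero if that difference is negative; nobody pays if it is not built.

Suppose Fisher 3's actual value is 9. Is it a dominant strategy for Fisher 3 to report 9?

Check each profile of the others' reports and compare truth against every alternative report.
Others report (15, 15, 15): truth gives 9, best alternative gives 9.
Others report (9, 15, 15): truth gives 7, best alternative gives 7.
Others report (15, 9, 15): truth gives 7, best alternative gives 7.
Others report (15, 15, 9): truth gives 7, best alternative gives 7.
Others report (5, 15, 15): truth gives 3, best alternative gives 3.
Others report (15, 5, 15): truth gives 3, best alternative gives 3.
(Remaining 21 profiles checked similarly; truth is weakly best in each.)
In every case the truthful report is at least as good as any alternative, so it is a dominant strategy.

Yes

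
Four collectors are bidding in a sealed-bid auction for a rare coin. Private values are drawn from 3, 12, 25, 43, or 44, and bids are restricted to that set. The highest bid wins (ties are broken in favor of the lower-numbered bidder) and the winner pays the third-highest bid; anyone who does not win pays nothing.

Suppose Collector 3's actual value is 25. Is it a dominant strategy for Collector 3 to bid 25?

No

Consider the case where Collector 1 bids 3, Collector 2 bids 3 and Collector 4 bids 43.
Truthful bid 25: loses, pays 0, utility 0.
Bid 43 instead: wins, pays 3, utility 25 - 3 = 22.
Since 22 > 0, bidding 43 is strictly better here, so truthful bidding is not dominant.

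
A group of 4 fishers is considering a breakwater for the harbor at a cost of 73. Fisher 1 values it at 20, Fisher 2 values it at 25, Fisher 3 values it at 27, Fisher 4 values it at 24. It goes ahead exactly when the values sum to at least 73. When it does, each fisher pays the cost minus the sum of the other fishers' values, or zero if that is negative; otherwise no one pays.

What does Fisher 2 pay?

2

Total value 96 ≥ cost 73, so the project is built.
The other fishers' values sum to 71.
Cost minus that sum is 73 - 71 = 2.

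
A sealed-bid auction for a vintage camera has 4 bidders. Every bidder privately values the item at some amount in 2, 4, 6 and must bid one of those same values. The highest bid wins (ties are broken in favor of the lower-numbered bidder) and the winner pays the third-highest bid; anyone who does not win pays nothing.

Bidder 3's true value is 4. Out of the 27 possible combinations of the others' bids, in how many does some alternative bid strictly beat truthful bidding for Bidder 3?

Others bid (2, 2, 6): truth gives 0; bid 6 gives 2 > 0. Violating.
Others bid (2, 4, 2): truth gives 0; bid 6 gives 2 > 0. Violating.
Others bid (4, 2, 2): truth gives 0; bid 6 gives 2 > 0. Violating.
Others bid (2, 2, 2): truth gives 2; no alternative beats it.
Others bid (2, 2, 4): truth gives 2; no alternative beats it.
(Checking all 27 profiles: 3 have a profitable deviation, 24 do not.)

3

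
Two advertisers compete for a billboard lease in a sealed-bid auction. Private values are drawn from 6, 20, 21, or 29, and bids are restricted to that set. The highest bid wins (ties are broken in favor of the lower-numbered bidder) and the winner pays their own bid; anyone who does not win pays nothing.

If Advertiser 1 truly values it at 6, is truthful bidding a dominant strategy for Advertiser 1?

Check each profile of the others' bids and compare truth against every alternative bid.
Others bid (6): truth gives 0, best alternative gives -14.
Others bid (20): truth gives 0, best alternative gives -14.
Others bid (21): truth gives 0, best alternative gives 0.
Others bid (29): truth gives 0, best alternative gives 0.
In every case the truthful bid is at least as good as any alternative, so it is a dominant strategy.

Yes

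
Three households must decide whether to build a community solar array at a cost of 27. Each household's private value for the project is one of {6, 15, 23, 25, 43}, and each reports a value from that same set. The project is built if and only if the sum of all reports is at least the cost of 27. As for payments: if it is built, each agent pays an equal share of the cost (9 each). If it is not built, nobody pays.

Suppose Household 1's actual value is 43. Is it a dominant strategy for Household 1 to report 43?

Check each profile of the others' reports and compare truth against every alternative report.
Others report (6, 6): truth gives 34, best alternative gives 34.
Others report (6, 15): truth gives 34, best alternative gives 34.
Others report (6, 23): truth gives 34, best alternative gives 34.
Others report (6, 25): truth gives 34, best alternative gives 34.
Others report (6, 43): truth gives 34, best alternative gives 34.
Others report (15, 6): truth gives 34, best alternative gives 34.
(Remaining 19 profiles checked similarly; truth is weakly best in each.)
In every case the truthful report is at least as good as any alternative, so it is a dominant strategy.

Yes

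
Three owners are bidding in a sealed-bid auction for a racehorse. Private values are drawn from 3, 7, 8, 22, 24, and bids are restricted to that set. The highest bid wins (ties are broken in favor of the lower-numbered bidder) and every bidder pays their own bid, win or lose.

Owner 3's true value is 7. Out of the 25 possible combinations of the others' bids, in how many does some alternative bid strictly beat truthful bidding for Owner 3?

24

Others bid (3, 7): truth gives -7; bid 8 gives -1 > -7. Violating.
Others bid (3, 8): truth gives -7; bid 3 gives -3 > -7. Violating.
Others bid (3, 22): truth gives -7; bid 3 gives -3 > -7. Violating.
Others bid (3, 24): truth gives -7; bid 3 gives -3 > -7. Violating.
Others bid (3, 3): truth gives 0; no alternative beats it.
(Checking all 25 profiles: 24 have a profitable deviation, 1 does not.)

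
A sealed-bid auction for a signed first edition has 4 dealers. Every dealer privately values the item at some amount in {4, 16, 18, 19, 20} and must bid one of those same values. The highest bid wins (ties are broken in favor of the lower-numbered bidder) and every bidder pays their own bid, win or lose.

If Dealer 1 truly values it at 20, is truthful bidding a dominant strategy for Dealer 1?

No

Consider the case where Dealer 2 bids 4, Dealer 3 bids 4 and Dealer 4 bids 4.
Truthful bid 20: wins, pays 20, utility 20 - 20 = 0.
Bid 4 instead: wins, pays 4, utility 20 - 4 = 16.
Since 16 > 0, bidding 4 is strictly better here, so truthful bidding is not dominant.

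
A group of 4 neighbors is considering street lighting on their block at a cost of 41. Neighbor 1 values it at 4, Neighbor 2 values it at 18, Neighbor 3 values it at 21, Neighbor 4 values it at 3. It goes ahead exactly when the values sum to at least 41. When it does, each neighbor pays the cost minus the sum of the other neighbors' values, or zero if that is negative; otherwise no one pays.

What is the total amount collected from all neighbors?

Total value 46 ≥ cost 41, so it is built.
Neighbor 1: others sum to 42; max(0, 41 - 42) = 0.
Neighbor 2: others sum to 28; max(0, 41 - 28) = 13.
Neighbor 3: others sum to 25; max(0, 41 - 25) = 16.
Neighbor 4: others sum to 43; max(0, 41 - 43) = 0.
Total collected = 0 + 13 + 16 + 0 = 29.

29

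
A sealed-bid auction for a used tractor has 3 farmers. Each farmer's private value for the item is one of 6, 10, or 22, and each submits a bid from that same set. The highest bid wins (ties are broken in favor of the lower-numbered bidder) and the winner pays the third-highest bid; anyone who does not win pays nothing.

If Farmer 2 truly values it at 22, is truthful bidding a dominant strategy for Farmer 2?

Check each profile of the others' bids and compare truth against every alternative bid.
Others bid (6, 22): truth gives 16, best alternative gives 0.
Others bid (10, 6): truth gives 16, best alternative gives 0.
Others bid (10, 10): truth gives 12, best alternative gives 0.
Others bid (10, 22): truth gives 12, best alternative gives 0.
Others bid (6, 6): truth gives 16, best alternative gives 16.
Others bid (6, 10): truth gives 16, best alternative gives 16.
(Remaining 3 profiles checked similarly; truth is weakly best in each.)
In every case the truthful bid is at least as good as any alternative, so it is a dominant strategy.

Yes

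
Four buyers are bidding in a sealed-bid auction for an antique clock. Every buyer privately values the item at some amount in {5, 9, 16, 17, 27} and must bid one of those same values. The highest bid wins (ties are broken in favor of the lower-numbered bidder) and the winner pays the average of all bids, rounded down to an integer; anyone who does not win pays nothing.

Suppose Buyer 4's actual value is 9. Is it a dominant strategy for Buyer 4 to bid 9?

No

Consider the case where Buyer 1 bids 5, Buyer 2 bids 5 and Buyer 3 bids 9.
Truthful bid 9: loses, pays 0, utility 0.
Bid 16 instead: wins, pays 8, utility 9 - 8 = 1.
Since 1 > 0, bidding 16 is strictly better here, so truthful bidding is not dominant.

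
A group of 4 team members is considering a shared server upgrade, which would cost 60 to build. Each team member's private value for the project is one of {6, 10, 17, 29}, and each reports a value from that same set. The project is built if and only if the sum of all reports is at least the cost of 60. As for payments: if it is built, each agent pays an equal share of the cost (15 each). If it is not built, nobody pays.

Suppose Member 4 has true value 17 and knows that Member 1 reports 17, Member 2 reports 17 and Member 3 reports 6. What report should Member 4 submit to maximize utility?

Report 6: project not built, utility 0.
Report 10: project not built, utility 0.
Report 17: project not built, utility 0.
Report 29: project built, pays 15, utility 17 - 15 = 2.
The best choice is 29 with utility 2.

29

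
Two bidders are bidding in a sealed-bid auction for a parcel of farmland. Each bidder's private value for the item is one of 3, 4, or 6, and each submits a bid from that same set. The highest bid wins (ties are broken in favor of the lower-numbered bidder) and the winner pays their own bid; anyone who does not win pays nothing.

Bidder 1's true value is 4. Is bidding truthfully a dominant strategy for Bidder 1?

No

Consider the case where Bidder 2 bids 3.
Truthful bid 4: wins, pays 4, utility 4 - 4 = 0.
Bid 3 instead: wins, pays 3, utility 4 - 3 = 1.
Since 1 > 0, bidding 3 is strictly better here, so truthful bidding is not dominant.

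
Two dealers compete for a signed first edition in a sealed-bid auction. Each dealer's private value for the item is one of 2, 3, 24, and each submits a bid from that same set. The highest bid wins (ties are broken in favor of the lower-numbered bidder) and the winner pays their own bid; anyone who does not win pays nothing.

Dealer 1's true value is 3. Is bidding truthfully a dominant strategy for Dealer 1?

Consider the case where Dealer 2 bids 2.
Truthful bid 3: wins, pays 3, utility 3 - 3 = 0.
Bid 2 instead: wins, pays 2, utility 3 - 2 = 1.
Since 1 > 0, bidding 2 is strictly better here, so truthful bidding is not dominant.

No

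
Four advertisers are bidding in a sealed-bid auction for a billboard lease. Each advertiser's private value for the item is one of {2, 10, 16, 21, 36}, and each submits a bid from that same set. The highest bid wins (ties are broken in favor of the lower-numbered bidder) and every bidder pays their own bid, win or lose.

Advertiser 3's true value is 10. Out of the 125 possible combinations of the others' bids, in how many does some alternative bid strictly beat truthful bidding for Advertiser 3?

Others bid (2, 2, 16): truth gives -10; bid 2 gives -2 > -10. Violating.
Others bid (2, 2, 21): truth gives -10; bid 2 gives -2 > -10. Violating.
Others bid (2, 2, 36): truth gives -10; bid 2 gives -2 > -10. Violating.
Others bid (2, 10, 2): truth gives -10; bid 2 gives -2 > -10. Violating.
Others bid (2, 2, 2): truth gives 0; no alternative beats it.
Others bid (2, 2, 10): truth gives 0; no alternative beats it.
(Checking all 125 profiles: 123 have a profitable deviation, 2 do not.)

123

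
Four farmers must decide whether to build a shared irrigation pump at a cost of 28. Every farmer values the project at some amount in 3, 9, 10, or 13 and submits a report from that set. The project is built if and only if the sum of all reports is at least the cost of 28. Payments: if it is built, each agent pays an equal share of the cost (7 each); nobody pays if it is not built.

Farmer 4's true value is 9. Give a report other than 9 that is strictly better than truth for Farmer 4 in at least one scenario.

Suppose Farmer 1 reports 3, Farmer 2 reports 3 and Farmer 3 reports 9.
Report 9: project not built, utility 0.
Report 13: project built, pays 7, utility 9 - 7 = 2.
So reporting 13 beats truth here (2 > 0).

13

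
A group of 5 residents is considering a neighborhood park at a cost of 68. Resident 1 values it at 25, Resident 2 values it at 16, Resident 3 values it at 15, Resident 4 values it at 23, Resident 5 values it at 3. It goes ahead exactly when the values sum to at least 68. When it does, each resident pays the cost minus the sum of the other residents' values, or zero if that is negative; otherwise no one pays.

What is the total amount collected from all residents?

23

Total value 82 ≥ cost 68, so it is built.
Resident 1: others sum to 57; max(0, 68 - 57) = 11.
Resident 2: others sum to 66; max(0, 68 - 66) = 2.
Resident 3: others sum to 67; max(0, 68 - 67) = 1.
Resident 4: others sum to 59; max(0, 68 - 59) = 9.
Resident 5: others sum to 79; max(0, 68 - 79) = 0.
Total collected = 11 + 2 + 1 + 9 + 0 = 23.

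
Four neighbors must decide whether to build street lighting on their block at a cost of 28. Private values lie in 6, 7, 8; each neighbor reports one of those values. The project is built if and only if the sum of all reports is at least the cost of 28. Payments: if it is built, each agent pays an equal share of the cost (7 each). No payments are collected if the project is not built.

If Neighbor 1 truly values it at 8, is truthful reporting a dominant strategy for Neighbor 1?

Check each profile of the others' reports and compare truth against every alternative report.
Others report (6, 6, 8): truth gives 1, best alternative gives 0.
Others report (6, 7, 7): truth gives 1, best alternative gives 0.
Others report (6, 8, 6): truth gives 1, best alternative gives 0.
Others report (7, 6, 7): truth gives 1, best alternative gives 0.
Others report (7, 7, 6): truth gives 1, best alternative gives 0.
Others report (8, 6, 6): truth gives 1, best alternative gives 0.
(Remaining 21 profiles checked similarly; truth is weakly best in each.)
In every case the truthful report is at least as good as any alternative, so it is a dominant strategy.

Yes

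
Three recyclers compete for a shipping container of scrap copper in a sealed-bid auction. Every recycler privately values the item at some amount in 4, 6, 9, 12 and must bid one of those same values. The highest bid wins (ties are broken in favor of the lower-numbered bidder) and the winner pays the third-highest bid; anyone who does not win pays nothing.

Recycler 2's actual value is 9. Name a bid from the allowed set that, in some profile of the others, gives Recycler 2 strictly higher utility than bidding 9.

12

Suppose Recycler 1 bids 4 and Recycler 3 bids 12.
Bid 9: loses, pays 0, utility 0.
Bid 12: wins, pays 4, utility 9 - 4 = 5.
So bidding 12 beats truth here (5 > 0).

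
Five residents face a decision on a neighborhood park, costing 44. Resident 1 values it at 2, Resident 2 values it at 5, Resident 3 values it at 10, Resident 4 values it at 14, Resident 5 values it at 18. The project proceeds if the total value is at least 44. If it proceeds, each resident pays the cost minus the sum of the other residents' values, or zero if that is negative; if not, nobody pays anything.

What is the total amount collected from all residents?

Total value 49 ≥ cost 44, so it is built.
Resident 1: others sum to 47; max(0, 44 - 47) = 0.
Resident 2: others sum to 44; max(0, 44 - 44) = 0.
Resident 3: others sum to 39; max(0, 44 - 39) = 5.
Resident 4: others sum to 35; max(0, 44 - 35) = 9.
Resident 5: others sum to 31; max(0, 44 - 31) = 13.
Total collected = 0 + 0 + 5 + 9 + 13 = 27.

27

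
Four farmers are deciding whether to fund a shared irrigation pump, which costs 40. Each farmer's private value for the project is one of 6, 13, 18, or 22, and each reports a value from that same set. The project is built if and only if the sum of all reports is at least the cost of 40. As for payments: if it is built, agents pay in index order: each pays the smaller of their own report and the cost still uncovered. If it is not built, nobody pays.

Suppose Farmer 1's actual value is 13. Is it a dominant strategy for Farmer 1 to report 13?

No

Consider the case where Farmer 2 reports 6, Farmer 3 reports 6 and Farmer 4 reports 22.
Truthful report 13: project built, pays 13, utility 13 - 13 = 0.
Report 6 instead: project built, pays 6, utility 13 - 6 = 7.
Since 7 > 0, reporting 6 is strictly better here, so truthful reporting is not dominant.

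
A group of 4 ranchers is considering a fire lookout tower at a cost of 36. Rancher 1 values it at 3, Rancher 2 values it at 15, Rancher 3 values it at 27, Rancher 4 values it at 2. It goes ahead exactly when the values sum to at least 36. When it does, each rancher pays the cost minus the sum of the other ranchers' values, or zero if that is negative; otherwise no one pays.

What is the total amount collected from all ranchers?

20

Total value 47 ≥ cost 36, so it is built.
Rancher 1: others sum to 44; max(0, 36 - 44) = 0.
Rancher 2: others sum to 32; max(0, 36 - 32) = 4.
Rancher 3: others sum to 20; max(0, 36 - 20) = 16.
Rancher 4: others sum to 45; max(0, 36 - 45) = 0.
Total collected = 0 + 4 + 16 + 0 = 20.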